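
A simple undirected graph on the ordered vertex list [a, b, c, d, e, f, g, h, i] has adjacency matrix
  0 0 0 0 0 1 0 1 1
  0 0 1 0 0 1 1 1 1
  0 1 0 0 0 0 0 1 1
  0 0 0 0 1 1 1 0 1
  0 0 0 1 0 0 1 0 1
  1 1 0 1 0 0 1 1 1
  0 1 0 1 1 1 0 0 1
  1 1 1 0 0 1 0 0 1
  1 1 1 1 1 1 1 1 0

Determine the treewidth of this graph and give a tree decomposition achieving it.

Every bag has size at most 4, so the width is 4 − 1 = 3 and tw(G) ≤ 3. Conversely, {d, e, g, i} is a clique of size 4, and the vertices of any clique must share a bag in every tree decomposition; so some bag has ≥ 4 vertices and tw(G) ≥ 3. The upper and lower bounds meet at 3, so that is the treewidth.

Treewidth 3.
One optimal decomposition is:
Bags: B1 = {b, f, g, i}  B2 = {d, f, g, i}  B3 = {b, f, h, i}  B4 = {a, f, h, i}  B5 = {d, e, g, i}  B6 = {b, c, h, i}
Tree: B1–B2, B1–B3, B3–B4, B2–B5, B3–B6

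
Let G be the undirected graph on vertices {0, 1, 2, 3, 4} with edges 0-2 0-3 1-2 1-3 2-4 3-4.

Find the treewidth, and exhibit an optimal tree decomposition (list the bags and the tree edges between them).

Each bag holds 3 vertices, so the decomposition has width 2, which upper-bounds the treewidth. Since 0–3–1–2–0 is a cycle in G, G is not acyclic. Forests are exactly the graphs of treewidth ≤ 1, so tw(G) ≥ 2. Therefore the treewidth is 2.

Treewidth 2.
Bags: B1 = {0, 2, 3}  B2 = {1, 2, 3}  B3 = {2, 3, 4}
Tree: B1–B2, B2–B3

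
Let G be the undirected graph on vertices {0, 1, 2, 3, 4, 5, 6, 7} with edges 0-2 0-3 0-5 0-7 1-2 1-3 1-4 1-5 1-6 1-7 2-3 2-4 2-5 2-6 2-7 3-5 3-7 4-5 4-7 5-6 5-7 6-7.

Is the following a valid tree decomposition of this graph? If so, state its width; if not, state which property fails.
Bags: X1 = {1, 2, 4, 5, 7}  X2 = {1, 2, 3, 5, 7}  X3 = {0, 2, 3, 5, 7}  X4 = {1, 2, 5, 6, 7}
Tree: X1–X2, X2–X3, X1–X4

Checking the three conditions: (i) the bags cover all of {0, 1, 2, 3, 4, 5, 6, 7}; (ii) for each edge, some bag contains both endpoints; (iii) the bags containing any fixed vertex form a subtree. All hold, so the decomposition is valid with width 5 − 1 = 4.

Yes; width 4.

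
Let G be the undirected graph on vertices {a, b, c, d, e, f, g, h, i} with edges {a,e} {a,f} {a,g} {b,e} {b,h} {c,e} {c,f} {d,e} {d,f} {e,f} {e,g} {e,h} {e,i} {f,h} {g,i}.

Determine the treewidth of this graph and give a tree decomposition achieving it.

Treewidth 2.
One such decomposition:
Bags: B1 = {a, e, f}  B2 = {d, e, f}  B3 = {a, e, g}  B4 = {e, f, h}  B5 = {e, g, i}  B6 = {b, e, h}  B7 = {c, e, f}
Tree: B1–B2, B1–B3, B2–B4, B3–B5, B4–B6, B2–B7

The largest bag has 3 vertices, giving width 2; this decomposition certifies tw(G) ≤ 2. On the other hand G contains the 3-clique {a, e, g}. A clique must lie in a single bag of any decomposition, so no decomposition can have width below 2. Combining the bounds, tw(G) = 2.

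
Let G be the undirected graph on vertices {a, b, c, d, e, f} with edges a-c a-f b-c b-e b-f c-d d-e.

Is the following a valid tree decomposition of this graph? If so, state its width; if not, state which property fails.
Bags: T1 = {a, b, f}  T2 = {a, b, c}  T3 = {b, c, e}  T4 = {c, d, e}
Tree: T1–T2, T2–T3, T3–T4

Yes; width 2.

Checking the three conditions: (i) the bags cover all of {a, b, c, d, e, f}; (ii) for each edge, some bag contains both endpoints; (iii) the bags containing any fixed vertex form a subtree. All hold, so the decomposition is valid with width 3 − 1 = 2.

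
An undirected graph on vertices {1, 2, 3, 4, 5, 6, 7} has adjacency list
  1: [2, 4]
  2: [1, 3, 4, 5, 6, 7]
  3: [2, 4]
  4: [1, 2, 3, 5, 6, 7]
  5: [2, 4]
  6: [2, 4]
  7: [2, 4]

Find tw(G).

2

A width-2 tree decomposition is:
Bags: B1 = {2, 4, 6}  B2 = {2, 4, 7}  B3 = {2, 4, 5}  B4 = {1, 2, 4}  B5 = {2, 3, 4}
Tree: B1–B2, B2–B3, B1–B4, B2–B5
The largest bag has 3 vertices, giving width 2; this decomposition certifies tw(G) ≤ 2. For the lower bound, the 3 vertices {1, 2, 4} are pairwise adjacent, and any tree decomposition puts a clique entirely inside one bag — forcing width ≥ 2. Combining the bounds, tw(G) = 2.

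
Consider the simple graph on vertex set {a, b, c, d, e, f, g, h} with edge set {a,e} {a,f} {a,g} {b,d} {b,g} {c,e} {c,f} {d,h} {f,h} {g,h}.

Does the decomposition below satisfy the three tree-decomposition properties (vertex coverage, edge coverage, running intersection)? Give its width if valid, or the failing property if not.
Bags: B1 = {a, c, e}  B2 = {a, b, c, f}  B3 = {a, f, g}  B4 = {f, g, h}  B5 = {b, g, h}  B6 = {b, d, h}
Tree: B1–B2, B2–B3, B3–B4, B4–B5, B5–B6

No — bags containing vertex b are not connected in the tree.

A tree decomposition must satisfy three properties: every vertex lies in some bag; for every edge, both endpoints lie together in some bag; and for every vertex, the bags containing it form a connected subtree. Here bags containing vertex b are not connected in the tree, so the decomposition is invalid.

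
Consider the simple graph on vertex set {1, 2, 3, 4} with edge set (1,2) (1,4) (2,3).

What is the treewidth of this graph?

A width-1 tree decomposition is:
Bags: B1 = {1, 4}  B2 = {1, 2}  B3 = {2, 3}
Tree: B1–B2, B2–B3
The largest bag has 2 vertices, giving width 1; this decomposition certifies tw(G) ≤ 1. Any graph with an edge has treewidth ≥ 1, and G has the edge 1–4. Combining the bounds, tw(G) = 1.

1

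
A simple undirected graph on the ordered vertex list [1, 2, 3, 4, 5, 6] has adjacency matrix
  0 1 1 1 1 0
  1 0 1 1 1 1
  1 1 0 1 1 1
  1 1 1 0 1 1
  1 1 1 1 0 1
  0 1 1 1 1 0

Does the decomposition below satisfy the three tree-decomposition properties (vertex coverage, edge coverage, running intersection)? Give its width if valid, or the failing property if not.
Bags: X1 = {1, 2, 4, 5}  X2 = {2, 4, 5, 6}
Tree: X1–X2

No — vertex 3 appears in no bag.

A tree decomposition must satisfy three properties: every vertex lies in some bag; for every edge, both endpoints lie together in some bag; and for every vertex, the bags containing it form a connected subtree. Here vertex 3 appears in no bag, so the decomposition is invalid.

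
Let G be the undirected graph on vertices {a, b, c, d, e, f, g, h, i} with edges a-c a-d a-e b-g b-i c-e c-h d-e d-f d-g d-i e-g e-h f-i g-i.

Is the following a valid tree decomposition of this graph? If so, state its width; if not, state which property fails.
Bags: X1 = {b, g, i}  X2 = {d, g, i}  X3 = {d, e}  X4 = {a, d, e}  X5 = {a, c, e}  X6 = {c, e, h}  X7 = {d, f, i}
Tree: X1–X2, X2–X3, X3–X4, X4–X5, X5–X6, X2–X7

No — edge (g,e) lies in no bag.

A tree decomposition must satisfy three properties: every vertex lies in some bag; for every edge, both endpoints lie together in some bag; and for every vertex, the bags containing it form a connected subtree. Here edge (g,e) lies in no bag, so the decomposition is invalid.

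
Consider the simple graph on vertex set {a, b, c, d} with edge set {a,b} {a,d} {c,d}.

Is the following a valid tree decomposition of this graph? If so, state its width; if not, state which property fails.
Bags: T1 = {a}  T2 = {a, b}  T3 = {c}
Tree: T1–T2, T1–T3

A tree decomposition must satisfy three properties: every vertex lies in some bag; for every edge, both endpoints lie together in some bag; and for every vertex, the bags containing it form a connected subtree. Here vertex d appears in no bag, so the decomposition is invalid.

No — vertex d appears in no bag.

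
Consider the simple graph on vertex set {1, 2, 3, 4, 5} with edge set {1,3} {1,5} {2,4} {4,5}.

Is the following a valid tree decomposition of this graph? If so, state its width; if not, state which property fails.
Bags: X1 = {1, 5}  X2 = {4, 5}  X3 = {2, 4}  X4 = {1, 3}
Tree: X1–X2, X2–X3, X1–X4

Checking the three conditions: (i) the bags cover all of {1, 2, 3, 4, 5}; (ii) for each edge, some bag contains both endpoints; (iii) the bags containing any fixed vertex form a subtree. All hold, so the decomposition is valid with width 2 − 1 = 1.

Yes; width 1.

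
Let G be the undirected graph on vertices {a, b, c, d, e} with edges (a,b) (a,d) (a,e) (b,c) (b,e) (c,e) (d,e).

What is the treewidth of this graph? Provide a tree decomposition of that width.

Every bag has size at most 3, so the width is 3 − 1 = 2 and tw(G) ≤ 2. For the lower bound, the 3 vertices {b, c, e} are pairwise adjacent, and any tree decomposition puts a clique entirely inside one bag — forcing width ≥ 2. Therefore the treewidth is 2.

Treewidth 2.
Bags: B1 = {a, b, e}  B2 = {a, d, e}  B3 = {b, c, e}
Tree: B1–B2, B1–B3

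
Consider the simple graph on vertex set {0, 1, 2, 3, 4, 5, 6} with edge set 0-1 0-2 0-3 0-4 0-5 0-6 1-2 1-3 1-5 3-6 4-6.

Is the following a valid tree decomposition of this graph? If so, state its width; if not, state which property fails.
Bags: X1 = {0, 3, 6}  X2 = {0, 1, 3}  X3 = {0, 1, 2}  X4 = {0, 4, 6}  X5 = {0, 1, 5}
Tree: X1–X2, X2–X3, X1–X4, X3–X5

Yes; width 2.

Vertex coverage: the bags together contain {0, 1, 2, 3, 4, 5, 6}, the full vertex set. Edge coverage: each edge of G has both endpoints in at least one bag. Running intersection: for every vertex, the bags containing it form a connected subtree. All three properties hold, so this is a valid tree decomposition of width max|bag| − 1 = 2, and hence tw(G) ≤ 2.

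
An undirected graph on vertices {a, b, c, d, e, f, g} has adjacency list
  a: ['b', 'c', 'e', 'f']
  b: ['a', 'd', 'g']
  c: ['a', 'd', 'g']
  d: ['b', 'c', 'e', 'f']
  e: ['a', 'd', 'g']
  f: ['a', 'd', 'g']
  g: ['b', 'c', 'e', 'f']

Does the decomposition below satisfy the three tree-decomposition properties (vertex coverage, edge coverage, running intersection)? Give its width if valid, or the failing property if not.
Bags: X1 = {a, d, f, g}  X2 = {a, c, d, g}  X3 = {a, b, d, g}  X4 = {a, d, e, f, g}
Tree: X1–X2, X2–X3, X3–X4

A tree decomposition must satisfy three properties: every vertex lies in some bag; for every edge, both endpoints lie together in some bag; and for every vertex, the bags containing it form a connected subtree. Here bags containing vertex f are not connected in the tree, so the decomposition is invalid.

No — bags containing vertex f are not connected in the tree.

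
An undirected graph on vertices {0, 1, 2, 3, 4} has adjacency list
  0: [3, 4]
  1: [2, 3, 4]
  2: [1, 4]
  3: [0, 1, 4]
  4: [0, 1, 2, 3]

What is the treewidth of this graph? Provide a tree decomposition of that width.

Treewidth 2.
One such decomposition:
Bags: B1 = {0, 3, 4}  B2 = {1, 3, 4}  B3 = {1, 2, 4}
Tree: B1–B2, B2–B3

Every bag has size at most 3, so the width is 3 − 1 = 2 and tw(G) ≤ 2. For the lower bound, the 3 vertices {0, 3, 4} are pairwise adjacent, and any tree decomposition puts a clique entirely inside one bag — forcing width ≥ 2. The upper and lower bounds meet at 2, so that is the treewidth.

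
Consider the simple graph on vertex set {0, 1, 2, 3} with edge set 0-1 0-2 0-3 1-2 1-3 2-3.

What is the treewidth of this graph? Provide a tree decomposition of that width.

With just one bag of size 4, the width is 4 − 1 = 3, so tw(G) ≤ 3. For the lower bound, the 4 vertices {0, 1, 2, 3} are pairwise adjacent, and any tree decomposition puts a clique entirely inside one bag — forcing width ≥ 3. Hence tw(G) = 3 exactly.

Treewidth 3.
One such decomposition:
Bags: B1 = {0, 1, 2, 3}
Tree: (single bag)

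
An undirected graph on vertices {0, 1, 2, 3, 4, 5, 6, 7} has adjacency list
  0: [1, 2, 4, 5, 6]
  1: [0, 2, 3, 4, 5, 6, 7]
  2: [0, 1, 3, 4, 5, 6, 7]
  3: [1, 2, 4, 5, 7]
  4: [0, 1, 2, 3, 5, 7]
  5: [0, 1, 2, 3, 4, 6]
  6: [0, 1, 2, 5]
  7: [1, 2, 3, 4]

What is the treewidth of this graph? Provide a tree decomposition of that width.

Each bag holds 5 vertices, so the decomposition has width 4, which upper-bounds the treewidth. On the other hand G contains the 5-clique {0, 1, 2, 4, 5}. A clique must lie in a single bag of any decomposition, so no decomposition can have width below 4. Combining the bounds, tw(G) = 4.

Treewidth 4.
One optimal decomposition is:
Bags: B1 = {1, 2, 3, 4, 5}  B2 = {0, 1, 2, 4, 5}  B3 = {0, 1, 2, 5, 6}  B4 = {1, 2, 3, 4, 7}
Tree: B1–B2, B2–B3, B1–B4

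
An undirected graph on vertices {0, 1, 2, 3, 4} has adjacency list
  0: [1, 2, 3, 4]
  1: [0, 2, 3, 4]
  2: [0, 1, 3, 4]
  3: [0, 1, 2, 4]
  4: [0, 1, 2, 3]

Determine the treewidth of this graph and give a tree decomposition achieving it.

Treewidth 4.
One optimal decomposition is:
Bags: B1 = {0, 1, 2, 3, 4}
Tree: (single bag)

A single bag containing all 5 vertices is trivially a valid decomposition of width 4. For the lower bound, the 5 vertices {0, 1, 2, 3, 4} are pairwise adjacent, and any tree decomposition puts a clique entirely inside one bag — forcing width ≥ 4. Hence tw(G) = 4 exactly.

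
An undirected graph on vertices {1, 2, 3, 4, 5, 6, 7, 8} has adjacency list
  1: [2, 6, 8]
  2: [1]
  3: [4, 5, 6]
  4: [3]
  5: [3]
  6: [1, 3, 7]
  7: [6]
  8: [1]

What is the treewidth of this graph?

A width-1 tree decomposition is:
Bags: B1 = {3, 5}  B2 = {3, 4}  B3 = {3, 6}  B4 = {1, 6}  B5 = {1, 8}  B6 = {1, 2}  B7 = {6, 7}
Tree: B1–B2, B2–B3, B3–B4, B4–B5, B5–B6, B3–B7
Every bag has size at most 2, so the width is 2 − 1 = 1 and tw(G) ≤ 1. G has an edge, so its treewidth is at least 1. Therefore the treewidth is 1.

1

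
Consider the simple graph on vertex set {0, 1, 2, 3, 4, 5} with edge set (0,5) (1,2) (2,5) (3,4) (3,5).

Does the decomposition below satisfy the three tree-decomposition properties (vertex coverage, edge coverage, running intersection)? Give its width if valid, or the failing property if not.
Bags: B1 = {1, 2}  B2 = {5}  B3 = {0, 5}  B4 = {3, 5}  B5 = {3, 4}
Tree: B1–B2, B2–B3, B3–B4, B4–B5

No — edge (2,5) lies in no bag.

A tree decomposition must satisfy three properties: every vertex lies in some bag; for every edge, both endpoints lie together in some bag; and for every vertex, the bags containing it form a connected subtree. Here edge (2,5) lies in no bag, so the decomposition is invalid.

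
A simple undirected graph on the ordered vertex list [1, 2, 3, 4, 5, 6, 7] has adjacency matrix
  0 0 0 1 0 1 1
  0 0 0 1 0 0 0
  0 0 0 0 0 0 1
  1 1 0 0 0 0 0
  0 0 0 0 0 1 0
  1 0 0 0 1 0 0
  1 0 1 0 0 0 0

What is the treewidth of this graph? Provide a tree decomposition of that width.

The largest bag has 2 vertices, giving width 1; this decomposition certifies tw(G) ≤ 1. G has an edge, so its treewidth is at least 1. Hence tw(G) = 1 exactly.

Treewidth 1.
Bags: B1 = {1, 7}  B2 = {1, 4}  B3 = {1, 6}  B4 = {2, 4}  B5 = {5, 6}  B6 = {3, 7}
Tree: B1–B2, B2–B3, B2–B4, B3–B5, B1–B6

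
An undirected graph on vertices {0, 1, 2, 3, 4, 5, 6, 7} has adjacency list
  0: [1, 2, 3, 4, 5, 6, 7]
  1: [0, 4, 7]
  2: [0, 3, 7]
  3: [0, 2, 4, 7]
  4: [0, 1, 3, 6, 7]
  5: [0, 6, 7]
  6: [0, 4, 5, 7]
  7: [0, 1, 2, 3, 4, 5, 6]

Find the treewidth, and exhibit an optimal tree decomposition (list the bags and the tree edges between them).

The largest bag has 4 vertices, giving width 3; this decomposition certifies tw(G) ≤ 3. For the lower bound, the 4 vertices {0, 2, 3, 7} are pairwise adjacent, and any tree decomposition puts a clique entirely inside one bag — forcing width ≥ 3. Combining the bounds, tw(G) = 3.

Treewidth 3.
One optimal decomposition is:
Bags: B1 = {0, 2, 3, 7}  B2 = {0, 3, 4, 7}  B3 = {0, 4, 6, 7}  B4 = {0, 5, 6, 7}  B5 = {0, 1, 4, 7}
Tree: B1–B2, B2–B3, B3–B4, B3–B5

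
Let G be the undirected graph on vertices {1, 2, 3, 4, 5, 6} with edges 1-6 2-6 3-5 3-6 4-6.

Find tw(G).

1

A width-1 tree decomposition is:
Bags: B1 = {4, 6}  B2 = {3, 6}  B3 = {1, 6}  B4 = {2, 6}  B5 = {3, 5}
Tree: B1–B2, B1–B3, B2–B4, B2–B5
The largest bag has 2 vertices, giving width 1; this decomposition certifies tw(G) ≤ 1. G has an edge, so its treewidth is at least 1. Therefore the treewidth is 1.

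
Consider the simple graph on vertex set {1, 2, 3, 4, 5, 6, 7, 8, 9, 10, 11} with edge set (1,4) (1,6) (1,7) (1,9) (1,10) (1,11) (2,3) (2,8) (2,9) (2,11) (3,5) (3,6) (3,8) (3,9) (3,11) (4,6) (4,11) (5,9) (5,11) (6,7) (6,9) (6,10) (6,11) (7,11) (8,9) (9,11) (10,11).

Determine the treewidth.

3

A width-3 tree decomposition is:
Bags: B1 = {1, 6, 7, 11}  B2 = {1, 6, 9, 11}  B3 = {3, 6, 9, 11}  B4 = {2, 3, 9, 11}  B5 = {1, 4, 6, 11}  B6 = {2, 3, 8, 9}  B7 = {3, 5, 9, 11}  B8 = {1, 6, 10, 11}
Tree: B1–B2, B2–B3, B3–B4, B2–B5, B4–B6, B3–B7, B1–B8
The largest bag has 4 vertices, giving width 3; this decomposition certifies tw(G) ≤ 3. On the other hand G contains the 4-clique {2, 3, 8, 9}. A clique must lie in a single bag of any decomposition, so no decomposition can have width below 3. Therefore the treewidth is 3.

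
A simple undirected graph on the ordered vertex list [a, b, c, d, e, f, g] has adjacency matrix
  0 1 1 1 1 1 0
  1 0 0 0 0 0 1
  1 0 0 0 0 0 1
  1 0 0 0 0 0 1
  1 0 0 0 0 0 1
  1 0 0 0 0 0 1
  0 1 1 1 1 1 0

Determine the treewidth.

A width-2 tree decomposition is:
Bags: B1 = {a, c, g}  B2 = {a, b, g}  B3 = {a, e, g}  B4 = {a, f, g}  B5 = {a, d, g}
Tree: B1–B2, B2–B3, B3–B4, B4–B5
Every bag has size at most 3, so the width is 3 − 1 = 2 and tw(G) ≤ 2. The edges a–c–g–b–a form a cycle, so G is not a tree and its treewidth is at least 2. Therefore the treewidth is 2.

2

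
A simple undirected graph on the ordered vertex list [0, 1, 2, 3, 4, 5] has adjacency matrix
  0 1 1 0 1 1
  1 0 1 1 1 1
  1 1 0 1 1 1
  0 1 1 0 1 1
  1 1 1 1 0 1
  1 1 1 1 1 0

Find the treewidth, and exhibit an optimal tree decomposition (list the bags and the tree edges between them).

Treewidth 4.
One optimal decomposition is:
Bags: B1 = {0, 1, 2, 4, 5}  B2 = {1, 2, 3, 4, 5}
Tree: B1–B2

Every bag has size at most 5, so the width is 5 − 1 = 4 and tw(G) ≤ 4. For the lower bound, the 5 vertices {0, 1, 2, 4, 5} are pairwise adjacent, and any tree decomposition puts a clique entirely inside one bag — forcing width ≥ 4. The upper and lower bounds meet at 4, so that is the treewidth.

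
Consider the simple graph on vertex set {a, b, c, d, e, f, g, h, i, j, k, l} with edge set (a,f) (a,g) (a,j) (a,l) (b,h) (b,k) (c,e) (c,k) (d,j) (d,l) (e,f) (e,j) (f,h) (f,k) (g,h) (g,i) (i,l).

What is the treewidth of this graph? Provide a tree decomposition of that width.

The largest bag has 4 vertices, giving width 3; this decomposition certifies tw(G) ≤ 3. For the lower bound: the 4 vertex sets {d,i,l}, {j}, {a}, {e,f,g,h} are disjoint, each induces a connected subgraph, and every pair is joined by at least one edge of G. Contracting each set to a single vertex therefore yields K_{4} as a minor, and since treewidth is minor-monotone, tw(G) ≥ tw(K_{4}) = 3. Therefore the treewidth is 3.

Treewidth 3.
Bags: B1 = {d, i, j, l}  B2 = {a, i, j, l}  B3 = {a, g, i, j}  B4 = {a, e, g, j}  B5 = {a, e, f, g}  B6 = {e, f, g, h}  B7 = {c, e, f, h}  B8 = {c, f, h, k}  B9 = {b, c, h, k}
Tree: B1–B2, B2–B3, B3–B4, B4–B5, B5–B6, B6–B7, B7–B8, B8–B9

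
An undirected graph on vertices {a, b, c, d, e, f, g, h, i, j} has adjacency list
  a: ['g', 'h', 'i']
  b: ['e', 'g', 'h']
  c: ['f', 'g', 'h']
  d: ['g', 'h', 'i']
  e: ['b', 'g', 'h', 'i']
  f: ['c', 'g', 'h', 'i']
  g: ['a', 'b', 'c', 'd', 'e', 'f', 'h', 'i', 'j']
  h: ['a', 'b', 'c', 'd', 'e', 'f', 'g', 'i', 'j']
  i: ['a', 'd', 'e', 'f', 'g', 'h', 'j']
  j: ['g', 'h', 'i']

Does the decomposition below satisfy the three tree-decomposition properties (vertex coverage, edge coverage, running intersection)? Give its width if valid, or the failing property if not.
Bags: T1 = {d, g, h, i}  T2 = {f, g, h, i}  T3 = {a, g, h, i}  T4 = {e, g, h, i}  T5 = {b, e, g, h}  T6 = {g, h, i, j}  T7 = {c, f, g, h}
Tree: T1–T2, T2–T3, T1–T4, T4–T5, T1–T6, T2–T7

Yes; width 3.

Checking the three conditions: (i) the bags cover all of {a, b, c, d, e, f, g, h, i, j}; (ii) for each edge, some bag contains both endpoints; (iii) the bags containing any fixed vertex form a subtree. All hold, so the decomposition is valid with width 4 − 1 = 3.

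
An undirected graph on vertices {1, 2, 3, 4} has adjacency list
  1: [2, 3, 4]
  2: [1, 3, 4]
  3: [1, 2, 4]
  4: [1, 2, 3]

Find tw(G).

3

A width-3 tree decomposition is:
Bags: B1 = {1, 2, 3, 4}
Tree: (single bag)
With just one bag of size 4, the width is 4 − 1 = 3, so tw(G) ≤ 3. On the other hand G contains the 4-clique {1, 2, 3, 4}. A clique must lie in a single bag of any decomposition, so no decomposition can have width below 3. Combining the bounds, tw(G) = 3.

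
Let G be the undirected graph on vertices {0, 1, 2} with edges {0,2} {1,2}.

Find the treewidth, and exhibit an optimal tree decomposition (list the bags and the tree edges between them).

The largest bag has 2 vertices, giving width 1; this decomposition certifies tw(G) ≤ 1. Since G has at least one edge (e.g. 1–2), it is not an edgeless graph, so tw(G) ≥ 1. Hence tw(G) = 1 exactly.

Treewidth 1.
One optimal decomposition is:
Bags: B1 = {1, 2}  B2 = {0, 2}
Tree: B1–B2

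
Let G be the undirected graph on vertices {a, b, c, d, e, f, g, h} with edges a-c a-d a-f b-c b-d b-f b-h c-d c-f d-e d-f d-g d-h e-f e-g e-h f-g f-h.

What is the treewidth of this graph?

A width-3 tree decomposition is:
Bags: B1 = {b, c, d, f}  B2 = {a, c, d, f}  B3 = {b, d, f, h}  B4 = {d, e, f, h}  B5 = {d, e, f, g}
Tree: B1–B2, B1–B3, B3–B4, B4–B5
The largest bag has 4 vertices, giving width 3; this decomposition certifies tw(G) ≤ 3. For the lower bound, the 4 vertices {d, e, f, g} are pairwise adjacent, and any tree decomposition puts a clique entirely inside one bag — forcing width ≥ 3. Hence tw(G) = 3 exactly.

3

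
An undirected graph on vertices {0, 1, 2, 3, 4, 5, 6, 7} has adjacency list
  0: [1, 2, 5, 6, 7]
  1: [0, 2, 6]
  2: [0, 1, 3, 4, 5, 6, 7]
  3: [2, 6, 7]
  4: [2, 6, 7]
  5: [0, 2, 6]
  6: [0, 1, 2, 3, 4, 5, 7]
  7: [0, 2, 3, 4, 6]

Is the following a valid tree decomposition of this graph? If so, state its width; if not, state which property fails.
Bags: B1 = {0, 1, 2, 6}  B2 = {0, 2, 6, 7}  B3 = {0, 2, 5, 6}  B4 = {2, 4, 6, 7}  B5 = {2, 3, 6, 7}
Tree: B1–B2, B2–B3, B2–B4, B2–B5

Yes; width 3.

Checking the three conditions: (i) the bags cover all of {0, 1, 2, 3, 4, 5, 6, 7}; (ii) for each edge, some bag contains both endpoints; (iii) the bags containing any fixed vertex form a subtree. All hold, so the decomposition is valid with width 4 − 1 = 3.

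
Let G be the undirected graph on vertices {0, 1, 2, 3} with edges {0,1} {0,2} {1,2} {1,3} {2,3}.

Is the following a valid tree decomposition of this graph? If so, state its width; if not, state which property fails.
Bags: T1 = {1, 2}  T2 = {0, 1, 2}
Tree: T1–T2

No — vertex 3 appears in no bag.

A tree decomposition must satisfy three properties: every vertex lies in some bag; for every edge, both endpoints lie together in some bag; and for every vertex, the bags containing it form a connected subtree. Here vertex 3 appears in no bag, so the decomposition is invalid.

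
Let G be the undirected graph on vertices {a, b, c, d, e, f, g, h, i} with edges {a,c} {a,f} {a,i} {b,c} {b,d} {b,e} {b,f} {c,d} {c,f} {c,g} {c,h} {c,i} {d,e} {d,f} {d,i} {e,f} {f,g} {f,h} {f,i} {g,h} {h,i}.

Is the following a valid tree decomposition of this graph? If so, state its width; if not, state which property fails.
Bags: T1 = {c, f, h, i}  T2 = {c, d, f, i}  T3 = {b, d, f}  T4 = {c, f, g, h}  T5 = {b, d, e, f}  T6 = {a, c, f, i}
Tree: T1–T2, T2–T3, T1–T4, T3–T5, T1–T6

A tree decomposition must satisfy three properties: every vertex lies in some bag; for every edge, both endpoints lie together in some bag; and for every vertex, the bags containing it form a connected subtree. Here edge (c,b) lies in no bag, so the decomposition is invalid.

No — edge (c,b) lies in no bag.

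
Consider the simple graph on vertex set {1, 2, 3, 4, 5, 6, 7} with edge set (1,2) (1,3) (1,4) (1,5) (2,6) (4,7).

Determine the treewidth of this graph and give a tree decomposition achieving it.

The largest bag has 2 vertices, giving width 1; this decomposition certifies tw(G) ≤ 1. Any graph with an edge has treewidth ≥ 1, and G has the edge 1–2. The upper and lower bounds meet at 1, so that is the treewidth.

Treewidth 1.
One optimal decomposition is:
Bags: B1 = {1, 2}  B2 = {1, 5}  B3 = {2, 6}  B4 = {1, 4}  B5 = {1, 3}  B6 = {4, 7}
Tree: B1–B2, B1–B3, B1–B4, B4–B5, B4–B6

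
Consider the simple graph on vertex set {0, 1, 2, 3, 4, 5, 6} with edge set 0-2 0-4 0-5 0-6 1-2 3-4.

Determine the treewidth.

1

A width-1 tree decomposition is:
Bags: B1 = {0, 6}  B2 = {0, 5}  B3 = {0, 4}  B4 = {0, 2}  B5 = {3, 4}  B6 = {1, 2}
Tree: B1–B2, B1–B3, B2–B4, B3–B5, B4–B6
Each bag holds 2 vertices, so the decomposition has width 1, which upper-bounds the treewidth. Any graph with an edge has treewidth ≥ 1, and G has the edge 6–0. Combining the bounds, tw(G) = 1.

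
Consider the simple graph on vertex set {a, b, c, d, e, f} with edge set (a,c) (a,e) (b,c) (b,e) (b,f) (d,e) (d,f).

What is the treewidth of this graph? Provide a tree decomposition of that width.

Treewidth 2.
One such decomposition:
Bags: B1 = {b, d, f}  B2 = {b, d, e}  B3 = {b, c, e}  B4 = {a, c, e}
Tree: B1–B2, B2–B3, B3–B4

The largest bag has 3 vertices, giving width 2; this decomposition certifies tw(G) ≤ 2. Since f–d–e–b–f is a cycle in G, G is not acyclic. Forests are exactly the graphs of treewidth ≤ 1, so tw(G) ≥ 2. The upper and lower bounds meet at 2, so that is the treewidth.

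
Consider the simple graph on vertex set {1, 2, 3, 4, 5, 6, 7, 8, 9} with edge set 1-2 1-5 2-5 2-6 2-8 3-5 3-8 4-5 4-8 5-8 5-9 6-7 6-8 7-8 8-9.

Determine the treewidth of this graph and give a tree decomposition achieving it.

Treewidth 2.
One such decomposition:
Bags: B1 = {2, 5, 8}  B2 = {4, 5, 8}  B3 = {2, 6, 8}  B4 = {1, 2, 5}  B5 = {6, 7, 8}  B6 = {3, 5, 8}  B7 = {5, 8, 9}
Tree: B1–B2, B1–B3, B1–B4, B3–B5, B1–B6, B1–B7

Each bag holds 3 vertices, so the decomposition has width 2, which upper-bounds the treewidth. For the lower bound, the 3 vertices {5, 8, 9} are pairwise adjacent, and any tree decomposition puts a clique entirely inside one bag — forcing width ≥ 2. Combining the bounds, tw(G) = 2.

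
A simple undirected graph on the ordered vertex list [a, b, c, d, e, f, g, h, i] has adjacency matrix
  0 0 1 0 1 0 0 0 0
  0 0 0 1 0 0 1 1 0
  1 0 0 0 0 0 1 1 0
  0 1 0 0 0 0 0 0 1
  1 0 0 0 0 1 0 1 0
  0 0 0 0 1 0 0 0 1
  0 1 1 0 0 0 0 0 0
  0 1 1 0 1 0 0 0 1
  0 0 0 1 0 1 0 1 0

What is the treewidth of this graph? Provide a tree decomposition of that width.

Every bag has size at most 4, so the width is 4 − 1 = 3 and tw(G) ≤ 3. For the lower bound: the 4 vertex sets {d,f,i}, {e}, {h}, {a,b,c,g} are disjoint, each induces a connected subgraph, and every pair is joined by at least one edge of G. Contracting each set to a single vertex therefore yields K_{4} as a minor, and since treewidth is minor-monotone, tw(G) ≥ tw(K_{4}) = 3. Combining the bounds, tw(G) = 3.

Treewidth 3.
One such decomposition:
Bags: B1 = {d, e, f, i}  B2 = {d, e, h, i}  B3 = {b, d, e, h}  B4 = {a, b, e, h}  B5 = {a, b, c, h}  B6 = {a, b, c, g}
Tree: B1–B2, B2–B3, B3–B4, B4–B5, B5–B6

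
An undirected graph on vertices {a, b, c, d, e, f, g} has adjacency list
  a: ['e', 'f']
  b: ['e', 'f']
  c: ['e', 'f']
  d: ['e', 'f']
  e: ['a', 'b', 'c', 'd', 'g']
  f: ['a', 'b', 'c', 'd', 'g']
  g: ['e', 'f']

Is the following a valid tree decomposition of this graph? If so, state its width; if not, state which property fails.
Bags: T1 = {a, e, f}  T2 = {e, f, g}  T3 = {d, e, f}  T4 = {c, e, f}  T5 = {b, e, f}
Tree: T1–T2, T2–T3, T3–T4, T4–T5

Every vertex of G appears in some bag (union = {a, b, c, d, e, f, g}); every edge is covered by a bag; and for each vertex v the set of bags containing v is connected in the bag tree. The decomposition is therefore valid. The largest bag has 3 vertices, so the width is 2.

Yes; width 2.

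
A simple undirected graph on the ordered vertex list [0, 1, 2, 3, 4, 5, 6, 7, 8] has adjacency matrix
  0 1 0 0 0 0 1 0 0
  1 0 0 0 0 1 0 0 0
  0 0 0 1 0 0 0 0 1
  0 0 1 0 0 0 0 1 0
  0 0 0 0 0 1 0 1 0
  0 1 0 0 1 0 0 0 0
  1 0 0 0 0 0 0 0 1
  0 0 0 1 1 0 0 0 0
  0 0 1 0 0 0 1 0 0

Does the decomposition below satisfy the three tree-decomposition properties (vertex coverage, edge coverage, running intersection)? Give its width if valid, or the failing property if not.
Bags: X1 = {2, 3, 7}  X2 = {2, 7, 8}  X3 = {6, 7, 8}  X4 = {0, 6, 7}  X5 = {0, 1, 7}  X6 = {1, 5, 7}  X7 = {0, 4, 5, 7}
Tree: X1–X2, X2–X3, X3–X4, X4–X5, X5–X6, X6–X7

No — bags containing vertex 0 are not connected in the tree.

A tree decomposition must satisfy three properties: every vertex lies in some bag; for every edge, both endpoints lie together in some bag; and for every vertex, the bags containing it form a connected subtree. Here bags containing vertex 0 are not connected in the tree, so the decomposition is invalid.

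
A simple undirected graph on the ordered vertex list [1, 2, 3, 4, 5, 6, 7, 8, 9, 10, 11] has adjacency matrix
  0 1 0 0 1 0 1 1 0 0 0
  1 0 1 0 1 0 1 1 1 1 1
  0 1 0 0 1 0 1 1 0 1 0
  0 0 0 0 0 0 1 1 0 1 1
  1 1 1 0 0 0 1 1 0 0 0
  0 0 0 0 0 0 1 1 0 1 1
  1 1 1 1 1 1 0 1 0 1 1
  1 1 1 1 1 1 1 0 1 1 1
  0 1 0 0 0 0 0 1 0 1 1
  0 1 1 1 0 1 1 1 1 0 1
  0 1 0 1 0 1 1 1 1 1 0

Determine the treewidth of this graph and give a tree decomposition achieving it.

Every bag has size at most 5, so the width is 5 − 1 = 4 and tw(G) ≤ 4. Conversely, {2, 8, 9, 10, 11} is a clique of size 5, and the vertices of any clique must share a bag in every tree decomposition; so some bag has ≥ 5 vertices and tw(G) ≥ 4. Therefore the treewidth is 4.

Treewidth 4.
One optimal decomposition is:
Bags: B1 = {1, 2, 5, 7, 8}  B2 = {2, 3, 5, 7, 8}  B3 = {2, 3, 7, 8, 10}  B4 = {2, 7, 8, 10, 11}  B5 = {2, 8, 9, 10, 11}  B6 = {6, 7, 8, 10, 11}  B7 = {4, 7, 8, 10, 11}
Tree: B1–B2, B2–B3, B3–B4, B4–B5, B4–B6, B4–B7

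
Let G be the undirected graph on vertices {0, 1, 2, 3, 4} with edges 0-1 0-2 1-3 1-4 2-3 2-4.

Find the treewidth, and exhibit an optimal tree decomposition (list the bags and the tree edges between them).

Every bag has size at most 3, so the width is 3 − 1 = 2 and tw(G) ≤ 2. Since 4–1–3–2–4 is a cycle in G, G is not acyclic. Forests are exactly the graphs of treewidth ≤ 1, so tw(G) ≥ 2. Hence tw(G) = 2 exactly.

Treewidth 2.
One such decomposition:
Bags: B1 = {1, 2, 4}  B2 = {1, 2, 3}  B3 = {0, 1, 2}
Tree: B1–B2, B2–B3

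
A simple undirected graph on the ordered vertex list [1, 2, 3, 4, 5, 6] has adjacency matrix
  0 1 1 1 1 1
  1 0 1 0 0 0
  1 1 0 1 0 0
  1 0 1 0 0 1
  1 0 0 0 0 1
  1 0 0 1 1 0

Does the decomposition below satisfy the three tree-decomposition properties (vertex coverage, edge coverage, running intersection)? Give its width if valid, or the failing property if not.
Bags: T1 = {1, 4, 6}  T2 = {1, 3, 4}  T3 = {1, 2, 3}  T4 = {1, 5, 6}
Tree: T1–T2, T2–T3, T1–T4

Yes; width 2.

Vertex coverage: the bags together contain {1, 2, 3, 4, 5, 6}, the full vertex set. Edge coverage: each edge of G has both endpoints in at least one bag. Running intersection: for every vertex, the bags containing it form a connected subtree. All three properties hold, so this is a valid tree decomposition of width max|bag| − 1 = 2, and hence tw(G) ≤ 2.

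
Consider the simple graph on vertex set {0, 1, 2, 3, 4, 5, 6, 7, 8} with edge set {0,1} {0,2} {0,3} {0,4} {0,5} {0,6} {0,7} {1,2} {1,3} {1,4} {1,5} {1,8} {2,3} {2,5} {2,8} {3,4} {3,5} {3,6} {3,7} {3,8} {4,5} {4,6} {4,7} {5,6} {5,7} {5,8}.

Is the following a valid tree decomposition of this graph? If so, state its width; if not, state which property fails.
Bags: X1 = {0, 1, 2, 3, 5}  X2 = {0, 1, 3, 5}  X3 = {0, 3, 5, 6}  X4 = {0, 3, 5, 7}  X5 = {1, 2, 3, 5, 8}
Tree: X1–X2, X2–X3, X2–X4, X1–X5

A tree decomposition must satisfy three properties: every vertex lies in some bag; for every edge, both endpoints lie together in some bag; and for every vertex, the bags containing it form a connected subtree. Here vertex 4 appears in no bag, so the decomposition is invalid.

No — vertex 4 appears in no bag.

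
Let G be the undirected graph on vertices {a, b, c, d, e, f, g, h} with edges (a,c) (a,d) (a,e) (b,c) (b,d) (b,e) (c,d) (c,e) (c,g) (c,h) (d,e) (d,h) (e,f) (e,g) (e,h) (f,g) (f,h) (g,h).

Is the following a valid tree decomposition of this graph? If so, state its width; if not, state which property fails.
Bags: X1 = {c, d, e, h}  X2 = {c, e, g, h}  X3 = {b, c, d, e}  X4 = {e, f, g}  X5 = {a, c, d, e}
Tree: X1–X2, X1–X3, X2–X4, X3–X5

No — edge (h,f) lies in no bag.

A tree decomposition must satisfy three properties: every vertex lies in some bag; for every edge, both endpoints lie together in some bag; and for every vertex, the bags containing it form a connected subtree. Here edge (h,f) lies in no bag, so the decomposition is invalid.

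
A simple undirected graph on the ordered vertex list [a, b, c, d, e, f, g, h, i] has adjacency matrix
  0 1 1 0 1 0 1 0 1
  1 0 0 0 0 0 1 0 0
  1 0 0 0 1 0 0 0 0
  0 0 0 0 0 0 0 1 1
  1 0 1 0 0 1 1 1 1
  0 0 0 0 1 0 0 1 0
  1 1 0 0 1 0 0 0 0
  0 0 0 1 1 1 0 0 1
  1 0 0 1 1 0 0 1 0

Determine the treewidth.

A width-2 tree decomposition is:
Bags: B1 = {a, e, i}  B2 = {e, h, i}  B3 = {a, c, e}  B4 = {a, e, g}  B5 = {e, f, h}  B6 = {a, b, g}  B7 = {d, h, i}
Tree: B1–B2, B1–B3, B1–B4, B2–B5, B4–B6, B2–B7
Every bag has size at most 3, so the width is 3 − 1 = 2 and tw(G) ≤ 2. For the lower bound, the 3 vertices {d, h, i} are pairwise adjacent, and any tree decomposition puts a clique entirely inside one bag — forcing width ≥ 2. Therefore the treewidth is 2.

2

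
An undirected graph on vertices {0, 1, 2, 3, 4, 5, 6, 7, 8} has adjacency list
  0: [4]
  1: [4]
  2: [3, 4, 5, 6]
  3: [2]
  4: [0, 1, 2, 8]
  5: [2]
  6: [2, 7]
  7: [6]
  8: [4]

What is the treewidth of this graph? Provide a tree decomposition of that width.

The largest bag has 2 vertices, giving width 1; this decomposition certifies tw(G) ≤ 1. Since G has at least one edge (e.g. 6–2), it is not an edgeless graph, so tw(G) ≥ 1. Therefore the treewidth is 1.

Treewidth 1.
One such decomposition:
Bags: B1 = {2, 6}  B2 = {2, 4}  B3 = {4, 8}  B4 = {2, 3}  B5 = {1, 4}  B6 = {2, 5}  B7 = {6, 7}  B8 = {0, 4}
Tree: B1–B2, B2–B3, B2–B4, B3–B5, B4–B6, B1–B7, B5–B8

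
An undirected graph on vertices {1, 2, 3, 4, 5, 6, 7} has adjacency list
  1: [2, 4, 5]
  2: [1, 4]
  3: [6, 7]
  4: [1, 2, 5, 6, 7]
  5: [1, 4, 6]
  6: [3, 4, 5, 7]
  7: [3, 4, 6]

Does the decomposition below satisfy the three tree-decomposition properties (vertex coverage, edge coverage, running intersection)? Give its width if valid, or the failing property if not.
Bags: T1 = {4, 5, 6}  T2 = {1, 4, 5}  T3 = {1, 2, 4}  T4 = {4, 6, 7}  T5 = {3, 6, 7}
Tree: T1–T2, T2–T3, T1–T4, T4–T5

Yes; width 2.

Every vertex of G appears in some bag (union = {1, 2, 3, 4, 5, 6, 7}); every edge is covered by a bag; and for each vertex v the set of bags containing v is connected in the bag tree. The decomposition is therefore valid. The largest bag has 3 vertices, so the width is 2.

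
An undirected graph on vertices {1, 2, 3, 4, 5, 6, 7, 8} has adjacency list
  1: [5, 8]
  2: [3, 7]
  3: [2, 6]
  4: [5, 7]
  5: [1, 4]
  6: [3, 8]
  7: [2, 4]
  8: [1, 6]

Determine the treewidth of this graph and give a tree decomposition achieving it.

Every bag has size at most 3, so the width is 3 − 1 = 2 and tw(G) ≤ 2. The edges 3–2–7–4–5–1–8–6–3 form a cycle, so G is not a tree and its treewidth is at least 2. Combining the bounds, tw(G) = 2.

Treewidth 2.
Bags: B1 = {2, 3, 7}  B2 = {3, 4, 7}  B3 = {3, 4, 5}  B4 = {1, 3, 5}  B5 = {1, 3, 8}  B6 = {3, 6, 8}
Tree: B1–B2, B2–B3, B3–B4, B4–B5, B5–B6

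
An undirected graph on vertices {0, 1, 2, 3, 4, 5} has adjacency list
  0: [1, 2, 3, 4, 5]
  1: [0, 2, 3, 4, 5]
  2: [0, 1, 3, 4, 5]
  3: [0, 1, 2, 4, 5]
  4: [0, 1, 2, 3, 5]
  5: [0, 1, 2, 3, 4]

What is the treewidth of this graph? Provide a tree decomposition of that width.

Treewidth 5.
One optimal decomposition is:
Bags: B1 = {0, 1, 2, 3, 4, 5}
Tree: (single bag)

With just one bag of size 6, the width is 6 − 1 = 5, so tw(G) ≤ 5. On the other hand G contains the 6-clique {0, 1, 2, 3, 4, 5}. A clique must lie in a single bag of any decomposition, so no decomposition can have width below 5. Combining the bounds, tw(G) = 5.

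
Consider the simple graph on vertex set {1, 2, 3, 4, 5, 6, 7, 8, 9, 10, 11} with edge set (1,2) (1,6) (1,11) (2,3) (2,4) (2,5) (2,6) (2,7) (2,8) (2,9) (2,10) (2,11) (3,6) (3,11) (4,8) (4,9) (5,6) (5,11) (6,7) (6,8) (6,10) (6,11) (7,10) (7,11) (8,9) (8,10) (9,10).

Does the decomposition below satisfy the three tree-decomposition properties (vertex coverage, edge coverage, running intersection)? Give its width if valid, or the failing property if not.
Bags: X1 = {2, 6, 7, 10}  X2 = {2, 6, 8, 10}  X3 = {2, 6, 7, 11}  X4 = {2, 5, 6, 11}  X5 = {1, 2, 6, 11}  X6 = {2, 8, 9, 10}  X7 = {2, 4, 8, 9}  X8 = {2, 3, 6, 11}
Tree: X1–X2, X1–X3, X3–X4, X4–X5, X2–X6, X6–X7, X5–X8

Every vertex of G appears in some bag (union = {1, 2, 3, 4, 5, 6, 7, 8, 9, 10, 11}); every edge is covered by a bag; and for each vertex v the set of bags containing v is connected in the bag tree. The decomposition is therefore valid. The largest bag has 4 vertices, so the width is 3.

Yes; width 3.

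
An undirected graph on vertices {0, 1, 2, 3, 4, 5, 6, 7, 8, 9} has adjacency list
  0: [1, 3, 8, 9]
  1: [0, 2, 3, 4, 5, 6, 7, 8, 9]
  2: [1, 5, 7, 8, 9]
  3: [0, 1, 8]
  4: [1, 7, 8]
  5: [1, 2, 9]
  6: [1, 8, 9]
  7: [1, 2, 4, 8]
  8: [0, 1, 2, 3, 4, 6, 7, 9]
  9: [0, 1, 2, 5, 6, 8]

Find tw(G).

A width-3 tree decomposition is:
Bags: B1 = {1, 6, 8, 9}  B2 = {1, 2, 8, 9}  B3 = {1, 2, 7, 8}  B4 = {1, 4, 7, 8}  B5 = {1, 2, 5, 9}  B6 = {0, 1, 8, 9}  B7 = {0, 1, 3, 8}
Tree: B1–B2, B2–B3, B3–B4, B2–B5, B1–B6, B6–B7
Every bag has size at most 4, so the width is 4 − 1 = 3 and tw(G) ≤ 3. Conversely, {0, 1, 8, 9} is a clique of size 4, and the vertices of any clique must share a bag in every tree decomposition; so some bag has ≥ 4 vertices and tw(G) ≥ 3. Therefore the treewidth is 3.

3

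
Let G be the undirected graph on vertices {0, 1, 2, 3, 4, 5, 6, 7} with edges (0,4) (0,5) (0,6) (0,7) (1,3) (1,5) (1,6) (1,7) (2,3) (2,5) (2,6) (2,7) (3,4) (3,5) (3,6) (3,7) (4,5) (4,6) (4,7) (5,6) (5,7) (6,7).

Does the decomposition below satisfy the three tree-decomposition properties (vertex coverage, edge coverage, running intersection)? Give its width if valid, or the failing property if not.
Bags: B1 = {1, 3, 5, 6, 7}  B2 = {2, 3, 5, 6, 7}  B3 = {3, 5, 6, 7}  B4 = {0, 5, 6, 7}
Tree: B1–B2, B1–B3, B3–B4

No — vertex 4 appears in no bag.

A tree decomposition must satisfy three properties: every vertex lies in some bag; for every edge, both endpoints lie together in some bag; and for every vertex, the bags containing it form a connected subtree. Here vertex 4 appears in no bag, so the decomposition is invalid.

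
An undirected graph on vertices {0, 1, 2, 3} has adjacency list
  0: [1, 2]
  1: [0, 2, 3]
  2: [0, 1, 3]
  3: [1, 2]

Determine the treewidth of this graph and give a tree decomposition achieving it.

Every bag has size at most 3, so the width is 3 − 1 = 2 and tw(G) ≤ 2. For the lower bound, the 3 vertices {0, 1, 2} are pairwise adjacent, and any tree decomposition puts a clique entirely inside one bag — forcing width ≥ 2. Hence tw(G) = 2 exactly.

Treewidth 2.
One such decomposition:
Bags: B1 = {0, 1, 2}  B2 = {1, 2, 3}
Tree: B1–B2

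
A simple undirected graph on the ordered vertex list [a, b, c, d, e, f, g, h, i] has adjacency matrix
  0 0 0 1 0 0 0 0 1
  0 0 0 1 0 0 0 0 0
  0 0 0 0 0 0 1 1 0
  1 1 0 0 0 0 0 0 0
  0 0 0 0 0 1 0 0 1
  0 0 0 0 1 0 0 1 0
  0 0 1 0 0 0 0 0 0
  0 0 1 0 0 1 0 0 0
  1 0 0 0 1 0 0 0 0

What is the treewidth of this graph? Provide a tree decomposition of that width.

Treewidth 1.
One such decomposition:
Bags: B1 = {c, g}  B2 = {c, h}  B3 = {f, h}  B4 = {e, f}  B5 = {e, i}  B6 = {a, i}  B7 = {a, d}  B8 = {b, d}
Tree: B1–B2, B2–B3, B3–B4, B4–B5, B5–B6, B6–B7, B7–B8

The largest bag has 2 vertices, giving width 1; this decomposition certifies tw(G) ≤ 1. G has an edge, so its treewidth is at least 1. The upper and lower bounds meet at 1, so that is the treewidth.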